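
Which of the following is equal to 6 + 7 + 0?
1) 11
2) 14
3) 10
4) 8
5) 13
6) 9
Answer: 5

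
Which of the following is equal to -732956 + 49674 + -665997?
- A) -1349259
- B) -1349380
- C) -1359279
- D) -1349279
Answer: D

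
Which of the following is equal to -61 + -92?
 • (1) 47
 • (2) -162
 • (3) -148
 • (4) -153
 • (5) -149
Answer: 4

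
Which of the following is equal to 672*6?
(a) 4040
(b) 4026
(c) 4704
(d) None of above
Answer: d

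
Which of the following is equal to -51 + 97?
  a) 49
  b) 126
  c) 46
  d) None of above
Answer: c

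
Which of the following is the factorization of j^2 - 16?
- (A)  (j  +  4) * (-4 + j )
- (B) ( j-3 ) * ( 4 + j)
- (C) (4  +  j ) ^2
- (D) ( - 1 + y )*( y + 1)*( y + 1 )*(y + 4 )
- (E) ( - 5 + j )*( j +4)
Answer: A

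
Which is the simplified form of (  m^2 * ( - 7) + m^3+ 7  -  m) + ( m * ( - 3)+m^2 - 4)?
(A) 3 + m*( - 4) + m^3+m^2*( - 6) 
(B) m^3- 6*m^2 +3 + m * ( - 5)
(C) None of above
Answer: A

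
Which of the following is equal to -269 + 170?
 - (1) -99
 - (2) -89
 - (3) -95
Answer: 1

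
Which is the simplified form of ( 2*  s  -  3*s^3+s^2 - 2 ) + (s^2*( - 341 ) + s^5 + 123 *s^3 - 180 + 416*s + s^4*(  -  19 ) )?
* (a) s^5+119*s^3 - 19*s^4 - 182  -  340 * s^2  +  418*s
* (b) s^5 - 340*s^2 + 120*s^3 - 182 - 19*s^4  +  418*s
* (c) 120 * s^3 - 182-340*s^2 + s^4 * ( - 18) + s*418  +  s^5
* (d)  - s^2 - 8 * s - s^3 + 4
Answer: b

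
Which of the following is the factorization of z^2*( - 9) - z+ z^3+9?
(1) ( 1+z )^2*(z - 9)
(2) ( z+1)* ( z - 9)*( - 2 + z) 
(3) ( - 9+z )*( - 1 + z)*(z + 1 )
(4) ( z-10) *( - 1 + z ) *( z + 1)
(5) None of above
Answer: 3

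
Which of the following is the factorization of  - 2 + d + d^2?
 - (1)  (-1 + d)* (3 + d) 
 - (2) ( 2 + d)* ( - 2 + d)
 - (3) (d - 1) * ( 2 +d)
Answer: 3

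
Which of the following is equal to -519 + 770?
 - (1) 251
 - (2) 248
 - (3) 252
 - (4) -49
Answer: 1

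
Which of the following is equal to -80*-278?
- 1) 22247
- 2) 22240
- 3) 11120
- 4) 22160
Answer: 2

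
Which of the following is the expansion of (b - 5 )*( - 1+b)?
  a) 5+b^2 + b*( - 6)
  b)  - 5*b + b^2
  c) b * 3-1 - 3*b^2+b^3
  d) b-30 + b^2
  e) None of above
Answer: a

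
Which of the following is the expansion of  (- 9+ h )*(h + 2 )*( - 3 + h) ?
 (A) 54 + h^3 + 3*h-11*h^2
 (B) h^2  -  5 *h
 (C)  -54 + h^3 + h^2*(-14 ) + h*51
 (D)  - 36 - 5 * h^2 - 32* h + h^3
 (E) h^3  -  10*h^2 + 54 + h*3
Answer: E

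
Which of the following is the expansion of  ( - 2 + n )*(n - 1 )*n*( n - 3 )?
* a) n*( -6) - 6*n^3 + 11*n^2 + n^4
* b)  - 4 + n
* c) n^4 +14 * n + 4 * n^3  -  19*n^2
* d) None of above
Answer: a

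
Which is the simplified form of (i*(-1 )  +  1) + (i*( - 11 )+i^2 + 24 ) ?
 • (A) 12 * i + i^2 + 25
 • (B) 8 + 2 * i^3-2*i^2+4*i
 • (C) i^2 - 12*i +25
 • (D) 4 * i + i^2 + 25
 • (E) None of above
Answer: C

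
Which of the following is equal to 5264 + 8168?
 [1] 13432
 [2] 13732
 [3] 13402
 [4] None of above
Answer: 1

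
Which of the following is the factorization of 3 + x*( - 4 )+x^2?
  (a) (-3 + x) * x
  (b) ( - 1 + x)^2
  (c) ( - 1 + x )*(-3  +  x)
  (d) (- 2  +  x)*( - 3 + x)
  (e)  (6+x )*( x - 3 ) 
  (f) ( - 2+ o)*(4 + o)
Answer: c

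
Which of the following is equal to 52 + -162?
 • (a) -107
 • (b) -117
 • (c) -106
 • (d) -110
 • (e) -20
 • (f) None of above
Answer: d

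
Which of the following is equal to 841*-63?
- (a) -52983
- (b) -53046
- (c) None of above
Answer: a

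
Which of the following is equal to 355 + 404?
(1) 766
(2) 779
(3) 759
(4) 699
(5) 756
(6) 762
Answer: 3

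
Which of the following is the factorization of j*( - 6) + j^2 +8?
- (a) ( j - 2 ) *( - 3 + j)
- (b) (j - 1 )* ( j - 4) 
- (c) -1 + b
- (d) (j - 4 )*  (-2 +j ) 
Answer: d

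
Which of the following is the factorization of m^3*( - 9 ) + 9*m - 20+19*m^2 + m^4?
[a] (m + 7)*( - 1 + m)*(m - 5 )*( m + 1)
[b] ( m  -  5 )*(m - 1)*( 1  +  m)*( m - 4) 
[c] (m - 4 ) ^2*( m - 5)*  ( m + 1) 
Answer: b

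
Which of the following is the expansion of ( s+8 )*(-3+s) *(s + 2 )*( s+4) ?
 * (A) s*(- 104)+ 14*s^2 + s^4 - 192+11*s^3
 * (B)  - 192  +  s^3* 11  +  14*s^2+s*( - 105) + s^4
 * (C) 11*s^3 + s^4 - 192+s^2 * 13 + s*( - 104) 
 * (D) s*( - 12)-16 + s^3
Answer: A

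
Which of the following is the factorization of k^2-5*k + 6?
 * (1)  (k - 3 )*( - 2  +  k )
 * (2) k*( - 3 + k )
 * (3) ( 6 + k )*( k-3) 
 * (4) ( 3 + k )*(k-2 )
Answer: 1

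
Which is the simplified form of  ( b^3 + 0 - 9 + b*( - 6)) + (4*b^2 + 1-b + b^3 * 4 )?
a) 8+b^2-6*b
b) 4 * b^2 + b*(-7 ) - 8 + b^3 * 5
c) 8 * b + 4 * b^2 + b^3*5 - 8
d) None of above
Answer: b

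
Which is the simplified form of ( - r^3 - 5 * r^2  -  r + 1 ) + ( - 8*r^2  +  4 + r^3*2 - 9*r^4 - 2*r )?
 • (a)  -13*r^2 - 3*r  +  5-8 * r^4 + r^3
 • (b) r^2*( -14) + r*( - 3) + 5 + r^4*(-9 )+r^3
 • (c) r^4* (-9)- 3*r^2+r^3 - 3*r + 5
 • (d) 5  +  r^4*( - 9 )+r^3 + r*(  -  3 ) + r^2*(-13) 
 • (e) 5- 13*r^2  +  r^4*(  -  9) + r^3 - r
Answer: d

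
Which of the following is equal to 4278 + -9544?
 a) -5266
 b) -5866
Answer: a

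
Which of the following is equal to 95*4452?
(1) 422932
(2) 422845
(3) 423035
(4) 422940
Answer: 4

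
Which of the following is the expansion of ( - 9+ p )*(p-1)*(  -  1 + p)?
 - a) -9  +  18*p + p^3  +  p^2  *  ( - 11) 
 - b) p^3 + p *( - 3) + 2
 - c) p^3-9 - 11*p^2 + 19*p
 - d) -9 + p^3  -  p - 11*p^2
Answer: c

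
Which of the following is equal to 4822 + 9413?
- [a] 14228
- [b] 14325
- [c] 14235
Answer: c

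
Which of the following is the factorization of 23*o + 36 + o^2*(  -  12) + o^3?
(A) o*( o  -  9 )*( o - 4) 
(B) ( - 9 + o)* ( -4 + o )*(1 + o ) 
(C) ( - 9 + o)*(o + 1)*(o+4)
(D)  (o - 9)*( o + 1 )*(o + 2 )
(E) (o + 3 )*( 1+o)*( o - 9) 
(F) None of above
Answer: B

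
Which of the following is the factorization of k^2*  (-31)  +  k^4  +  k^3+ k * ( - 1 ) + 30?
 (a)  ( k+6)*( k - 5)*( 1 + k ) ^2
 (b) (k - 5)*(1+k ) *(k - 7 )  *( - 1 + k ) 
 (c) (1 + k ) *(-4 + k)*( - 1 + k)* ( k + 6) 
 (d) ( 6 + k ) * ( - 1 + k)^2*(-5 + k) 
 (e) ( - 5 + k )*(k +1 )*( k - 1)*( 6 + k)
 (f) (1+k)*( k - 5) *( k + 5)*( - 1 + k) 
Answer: e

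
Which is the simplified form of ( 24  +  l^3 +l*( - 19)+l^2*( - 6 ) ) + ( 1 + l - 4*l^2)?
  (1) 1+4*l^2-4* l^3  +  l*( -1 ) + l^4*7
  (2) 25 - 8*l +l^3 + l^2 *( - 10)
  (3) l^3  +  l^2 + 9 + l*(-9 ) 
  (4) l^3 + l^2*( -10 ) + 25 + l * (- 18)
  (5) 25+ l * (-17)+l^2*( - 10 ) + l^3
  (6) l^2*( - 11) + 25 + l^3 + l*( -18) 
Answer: 4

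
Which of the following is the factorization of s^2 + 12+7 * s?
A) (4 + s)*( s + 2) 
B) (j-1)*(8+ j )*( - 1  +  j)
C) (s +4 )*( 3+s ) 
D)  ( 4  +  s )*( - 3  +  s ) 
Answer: C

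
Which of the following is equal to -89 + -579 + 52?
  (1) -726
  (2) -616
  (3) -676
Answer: 2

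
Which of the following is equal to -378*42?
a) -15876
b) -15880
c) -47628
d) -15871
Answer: a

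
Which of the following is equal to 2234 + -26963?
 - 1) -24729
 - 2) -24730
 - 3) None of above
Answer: 1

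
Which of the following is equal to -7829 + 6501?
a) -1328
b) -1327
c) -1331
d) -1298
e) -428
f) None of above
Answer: a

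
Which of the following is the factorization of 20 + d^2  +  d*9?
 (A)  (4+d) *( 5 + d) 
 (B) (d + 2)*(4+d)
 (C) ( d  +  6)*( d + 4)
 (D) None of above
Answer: A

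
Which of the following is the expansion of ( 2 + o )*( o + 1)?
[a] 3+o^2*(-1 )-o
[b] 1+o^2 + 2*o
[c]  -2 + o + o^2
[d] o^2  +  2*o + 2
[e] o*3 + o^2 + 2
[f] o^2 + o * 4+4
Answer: e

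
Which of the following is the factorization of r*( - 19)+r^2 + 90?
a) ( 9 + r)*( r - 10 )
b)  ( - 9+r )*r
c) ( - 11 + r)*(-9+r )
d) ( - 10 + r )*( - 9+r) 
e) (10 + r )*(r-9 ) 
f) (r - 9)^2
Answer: d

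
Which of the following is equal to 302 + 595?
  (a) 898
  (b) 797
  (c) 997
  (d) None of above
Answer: d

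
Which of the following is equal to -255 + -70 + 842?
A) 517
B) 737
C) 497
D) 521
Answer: A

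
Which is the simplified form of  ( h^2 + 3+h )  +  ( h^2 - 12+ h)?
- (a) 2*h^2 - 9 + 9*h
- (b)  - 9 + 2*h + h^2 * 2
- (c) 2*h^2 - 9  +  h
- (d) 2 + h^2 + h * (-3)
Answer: b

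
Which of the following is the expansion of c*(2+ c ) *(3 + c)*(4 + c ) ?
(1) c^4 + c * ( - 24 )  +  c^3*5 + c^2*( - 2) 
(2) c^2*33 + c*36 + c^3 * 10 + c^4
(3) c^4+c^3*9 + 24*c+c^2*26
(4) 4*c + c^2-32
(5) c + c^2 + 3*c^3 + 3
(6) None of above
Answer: 3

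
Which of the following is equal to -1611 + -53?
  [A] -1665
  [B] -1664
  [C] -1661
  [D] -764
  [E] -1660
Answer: B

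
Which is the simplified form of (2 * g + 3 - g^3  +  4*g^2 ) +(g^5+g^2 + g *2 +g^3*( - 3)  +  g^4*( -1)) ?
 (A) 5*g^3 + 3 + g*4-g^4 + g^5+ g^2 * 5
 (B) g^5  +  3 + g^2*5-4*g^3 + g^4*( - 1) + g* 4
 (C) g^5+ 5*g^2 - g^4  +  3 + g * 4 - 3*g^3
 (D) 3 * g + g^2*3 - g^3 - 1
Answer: B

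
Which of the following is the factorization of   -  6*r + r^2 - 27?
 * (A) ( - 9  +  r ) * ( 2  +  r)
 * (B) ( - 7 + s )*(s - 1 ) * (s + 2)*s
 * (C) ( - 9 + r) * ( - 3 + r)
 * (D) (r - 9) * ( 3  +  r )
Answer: D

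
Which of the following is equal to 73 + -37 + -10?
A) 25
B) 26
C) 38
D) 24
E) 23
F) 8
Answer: B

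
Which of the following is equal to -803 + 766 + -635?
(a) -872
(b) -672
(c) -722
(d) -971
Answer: b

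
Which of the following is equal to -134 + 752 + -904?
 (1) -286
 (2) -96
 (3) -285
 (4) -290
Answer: 1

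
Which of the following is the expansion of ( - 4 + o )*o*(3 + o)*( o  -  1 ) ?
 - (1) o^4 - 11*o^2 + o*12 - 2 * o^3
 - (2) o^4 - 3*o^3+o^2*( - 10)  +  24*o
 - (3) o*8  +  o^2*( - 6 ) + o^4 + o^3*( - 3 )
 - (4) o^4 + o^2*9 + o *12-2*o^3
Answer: 1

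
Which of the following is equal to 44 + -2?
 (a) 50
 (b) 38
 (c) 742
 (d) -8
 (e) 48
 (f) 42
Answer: f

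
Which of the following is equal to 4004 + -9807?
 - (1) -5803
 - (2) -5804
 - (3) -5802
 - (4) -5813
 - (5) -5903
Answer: 1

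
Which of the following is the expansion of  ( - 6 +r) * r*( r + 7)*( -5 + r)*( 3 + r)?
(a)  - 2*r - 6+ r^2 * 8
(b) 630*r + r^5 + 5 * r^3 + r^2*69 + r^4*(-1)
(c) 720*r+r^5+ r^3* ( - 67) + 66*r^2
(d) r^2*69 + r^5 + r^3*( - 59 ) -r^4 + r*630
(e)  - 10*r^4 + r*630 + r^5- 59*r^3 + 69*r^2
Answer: d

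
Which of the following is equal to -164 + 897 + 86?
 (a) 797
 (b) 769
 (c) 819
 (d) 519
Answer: c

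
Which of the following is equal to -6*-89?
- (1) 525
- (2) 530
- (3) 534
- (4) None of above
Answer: 3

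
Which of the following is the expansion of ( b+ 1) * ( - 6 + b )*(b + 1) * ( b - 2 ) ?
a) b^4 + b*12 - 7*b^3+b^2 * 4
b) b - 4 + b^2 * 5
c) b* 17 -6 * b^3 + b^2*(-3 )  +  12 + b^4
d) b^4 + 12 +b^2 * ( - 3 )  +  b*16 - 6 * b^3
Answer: d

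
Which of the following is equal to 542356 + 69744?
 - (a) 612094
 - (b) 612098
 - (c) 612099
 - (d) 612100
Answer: d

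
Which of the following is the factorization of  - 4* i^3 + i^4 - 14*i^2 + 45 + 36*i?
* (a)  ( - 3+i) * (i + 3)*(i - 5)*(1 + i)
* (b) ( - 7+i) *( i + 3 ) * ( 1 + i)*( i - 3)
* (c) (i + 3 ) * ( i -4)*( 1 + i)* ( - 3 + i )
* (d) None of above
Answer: a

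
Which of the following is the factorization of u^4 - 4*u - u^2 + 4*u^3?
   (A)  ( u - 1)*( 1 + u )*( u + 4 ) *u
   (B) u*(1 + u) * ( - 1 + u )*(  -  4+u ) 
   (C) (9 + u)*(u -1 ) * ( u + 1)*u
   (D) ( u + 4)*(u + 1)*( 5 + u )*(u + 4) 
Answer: A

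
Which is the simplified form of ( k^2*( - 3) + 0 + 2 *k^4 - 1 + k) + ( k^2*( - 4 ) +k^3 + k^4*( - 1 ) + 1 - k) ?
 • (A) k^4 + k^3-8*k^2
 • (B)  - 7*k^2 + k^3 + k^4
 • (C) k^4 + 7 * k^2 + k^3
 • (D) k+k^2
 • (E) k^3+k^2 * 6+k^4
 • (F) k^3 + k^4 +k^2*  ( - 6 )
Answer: B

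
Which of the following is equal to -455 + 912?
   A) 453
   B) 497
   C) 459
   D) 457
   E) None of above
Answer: D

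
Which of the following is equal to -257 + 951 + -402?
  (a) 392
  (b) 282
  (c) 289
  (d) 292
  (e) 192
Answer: d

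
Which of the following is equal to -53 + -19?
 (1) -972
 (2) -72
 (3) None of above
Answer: 2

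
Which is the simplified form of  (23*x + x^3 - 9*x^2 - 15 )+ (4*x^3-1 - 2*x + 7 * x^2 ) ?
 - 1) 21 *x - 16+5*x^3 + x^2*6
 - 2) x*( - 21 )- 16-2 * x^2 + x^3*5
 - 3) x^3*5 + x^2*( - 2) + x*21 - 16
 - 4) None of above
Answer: 3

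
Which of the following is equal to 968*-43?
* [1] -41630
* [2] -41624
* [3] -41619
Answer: 2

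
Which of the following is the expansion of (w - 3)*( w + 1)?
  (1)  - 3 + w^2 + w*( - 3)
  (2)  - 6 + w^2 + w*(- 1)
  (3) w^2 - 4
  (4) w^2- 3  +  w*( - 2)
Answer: 4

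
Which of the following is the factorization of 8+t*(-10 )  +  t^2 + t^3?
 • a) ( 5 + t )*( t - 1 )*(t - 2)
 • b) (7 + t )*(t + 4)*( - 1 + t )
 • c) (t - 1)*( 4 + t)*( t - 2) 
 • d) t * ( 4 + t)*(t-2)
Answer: c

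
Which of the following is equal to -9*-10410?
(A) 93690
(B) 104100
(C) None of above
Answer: A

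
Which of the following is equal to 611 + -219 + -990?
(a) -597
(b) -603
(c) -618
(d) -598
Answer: d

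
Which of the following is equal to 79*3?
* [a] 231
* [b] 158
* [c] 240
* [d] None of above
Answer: d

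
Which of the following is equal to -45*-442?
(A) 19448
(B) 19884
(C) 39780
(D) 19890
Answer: D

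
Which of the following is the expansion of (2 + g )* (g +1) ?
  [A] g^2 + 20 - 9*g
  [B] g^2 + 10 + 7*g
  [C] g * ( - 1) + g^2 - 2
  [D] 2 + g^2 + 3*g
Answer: D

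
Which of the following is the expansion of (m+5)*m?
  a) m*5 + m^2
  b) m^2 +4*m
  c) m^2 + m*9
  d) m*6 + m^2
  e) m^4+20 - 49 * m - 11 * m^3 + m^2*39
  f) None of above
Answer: a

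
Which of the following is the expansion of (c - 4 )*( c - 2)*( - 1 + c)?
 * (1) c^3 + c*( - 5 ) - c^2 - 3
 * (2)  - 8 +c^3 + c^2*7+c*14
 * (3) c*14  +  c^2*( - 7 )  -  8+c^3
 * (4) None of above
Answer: 3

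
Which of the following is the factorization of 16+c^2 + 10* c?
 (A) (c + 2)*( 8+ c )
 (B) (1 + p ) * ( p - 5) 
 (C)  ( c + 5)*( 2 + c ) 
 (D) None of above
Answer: A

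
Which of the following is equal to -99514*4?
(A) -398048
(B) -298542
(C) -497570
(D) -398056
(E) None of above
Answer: D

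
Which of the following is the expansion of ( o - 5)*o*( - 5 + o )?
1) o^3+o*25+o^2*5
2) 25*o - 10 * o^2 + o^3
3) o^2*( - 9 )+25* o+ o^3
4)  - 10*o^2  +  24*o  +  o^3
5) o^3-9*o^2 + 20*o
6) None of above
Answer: 2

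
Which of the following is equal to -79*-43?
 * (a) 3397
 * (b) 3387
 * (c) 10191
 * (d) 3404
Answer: a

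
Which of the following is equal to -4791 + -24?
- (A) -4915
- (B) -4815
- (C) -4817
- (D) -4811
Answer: B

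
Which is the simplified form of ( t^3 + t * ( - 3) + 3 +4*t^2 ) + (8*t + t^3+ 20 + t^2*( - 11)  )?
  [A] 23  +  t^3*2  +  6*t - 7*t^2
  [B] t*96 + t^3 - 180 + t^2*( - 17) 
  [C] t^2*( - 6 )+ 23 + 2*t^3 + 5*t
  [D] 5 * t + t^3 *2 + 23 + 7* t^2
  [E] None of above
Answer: E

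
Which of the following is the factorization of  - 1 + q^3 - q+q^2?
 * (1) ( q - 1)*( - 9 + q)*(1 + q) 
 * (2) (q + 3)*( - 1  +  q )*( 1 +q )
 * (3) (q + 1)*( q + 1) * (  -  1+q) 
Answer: 3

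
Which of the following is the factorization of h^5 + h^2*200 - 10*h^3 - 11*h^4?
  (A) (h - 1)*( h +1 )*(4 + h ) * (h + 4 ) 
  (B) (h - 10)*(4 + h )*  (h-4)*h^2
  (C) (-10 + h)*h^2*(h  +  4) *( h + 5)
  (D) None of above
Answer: D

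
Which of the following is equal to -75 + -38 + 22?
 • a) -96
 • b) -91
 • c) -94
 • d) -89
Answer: b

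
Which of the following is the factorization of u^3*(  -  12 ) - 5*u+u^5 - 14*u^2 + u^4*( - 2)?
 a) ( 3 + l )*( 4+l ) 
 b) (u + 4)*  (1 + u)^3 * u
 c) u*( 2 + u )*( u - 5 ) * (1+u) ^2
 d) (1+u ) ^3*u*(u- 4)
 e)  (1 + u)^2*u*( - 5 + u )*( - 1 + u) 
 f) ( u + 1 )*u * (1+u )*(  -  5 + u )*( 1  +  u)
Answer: f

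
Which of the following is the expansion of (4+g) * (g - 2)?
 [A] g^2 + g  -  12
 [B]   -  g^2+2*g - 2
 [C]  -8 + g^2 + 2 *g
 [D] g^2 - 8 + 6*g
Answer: C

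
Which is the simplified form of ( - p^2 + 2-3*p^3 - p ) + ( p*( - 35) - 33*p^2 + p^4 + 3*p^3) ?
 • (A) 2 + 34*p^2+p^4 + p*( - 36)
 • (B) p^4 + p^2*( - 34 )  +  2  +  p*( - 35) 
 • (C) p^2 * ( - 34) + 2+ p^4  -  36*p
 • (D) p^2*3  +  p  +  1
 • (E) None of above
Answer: C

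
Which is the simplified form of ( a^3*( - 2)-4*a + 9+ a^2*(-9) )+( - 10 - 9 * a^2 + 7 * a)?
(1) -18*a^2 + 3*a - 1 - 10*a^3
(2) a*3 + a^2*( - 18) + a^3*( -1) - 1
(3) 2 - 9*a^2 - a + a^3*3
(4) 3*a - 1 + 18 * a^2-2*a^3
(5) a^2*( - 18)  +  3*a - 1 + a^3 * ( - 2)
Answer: 5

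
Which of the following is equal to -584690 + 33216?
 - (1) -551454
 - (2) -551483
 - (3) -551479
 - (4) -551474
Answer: 4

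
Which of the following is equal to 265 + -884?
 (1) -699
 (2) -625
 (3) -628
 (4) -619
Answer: 4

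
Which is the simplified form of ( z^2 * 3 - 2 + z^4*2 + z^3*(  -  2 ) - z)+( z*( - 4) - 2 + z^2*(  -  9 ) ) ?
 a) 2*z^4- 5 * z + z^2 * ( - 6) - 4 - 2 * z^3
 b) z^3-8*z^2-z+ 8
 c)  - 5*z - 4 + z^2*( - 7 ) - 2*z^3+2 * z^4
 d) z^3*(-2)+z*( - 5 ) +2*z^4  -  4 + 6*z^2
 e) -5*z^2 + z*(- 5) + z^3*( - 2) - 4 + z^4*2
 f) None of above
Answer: a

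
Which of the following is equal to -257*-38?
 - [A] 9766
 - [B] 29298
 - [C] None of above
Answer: A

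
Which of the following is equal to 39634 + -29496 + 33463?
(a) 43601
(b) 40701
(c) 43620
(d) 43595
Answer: a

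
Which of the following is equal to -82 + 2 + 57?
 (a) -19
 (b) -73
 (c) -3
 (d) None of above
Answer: d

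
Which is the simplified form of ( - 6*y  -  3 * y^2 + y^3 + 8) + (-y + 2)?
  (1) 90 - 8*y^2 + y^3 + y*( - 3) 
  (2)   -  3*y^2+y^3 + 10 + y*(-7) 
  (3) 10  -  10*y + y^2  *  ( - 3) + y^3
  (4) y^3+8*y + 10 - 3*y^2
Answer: 2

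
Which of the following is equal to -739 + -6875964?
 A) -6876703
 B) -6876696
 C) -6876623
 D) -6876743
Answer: A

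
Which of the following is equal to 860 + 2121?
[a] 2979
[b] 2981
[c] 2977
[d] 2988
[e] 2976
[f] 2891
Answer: b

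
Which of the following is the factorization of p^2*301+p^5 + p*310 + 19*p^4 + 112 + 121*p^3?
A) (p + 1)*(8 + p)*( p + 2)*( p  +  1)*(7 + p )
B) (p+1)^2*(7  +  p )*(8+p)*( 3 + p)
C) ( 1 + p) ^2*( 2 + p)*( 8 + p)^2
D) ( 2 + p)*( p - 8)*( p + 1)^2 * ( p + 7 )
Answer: A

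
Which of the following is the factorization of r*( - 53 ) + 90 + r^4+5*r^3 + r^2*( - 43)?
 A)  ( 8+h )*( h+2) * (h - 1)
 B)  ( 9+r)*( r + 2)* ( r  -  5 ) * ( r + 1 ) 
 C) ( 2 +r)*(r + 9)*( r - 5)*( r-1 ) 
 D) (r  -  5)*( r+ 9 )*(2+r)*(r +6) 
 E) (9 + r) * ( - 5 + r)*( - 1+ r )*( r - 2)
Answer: C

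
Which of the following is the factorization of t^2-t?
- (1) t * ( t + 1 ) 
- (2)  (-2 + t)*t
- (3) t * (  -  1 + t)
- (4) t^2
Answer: 3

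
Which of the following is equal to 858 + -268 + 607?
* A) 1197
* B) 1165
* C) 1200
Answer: A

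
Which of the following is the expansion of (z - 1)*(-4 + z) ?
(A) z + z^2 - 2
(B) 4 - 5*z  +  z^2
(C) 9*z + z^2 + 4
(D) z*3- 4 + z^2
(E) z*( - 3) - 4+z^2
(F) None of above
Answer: B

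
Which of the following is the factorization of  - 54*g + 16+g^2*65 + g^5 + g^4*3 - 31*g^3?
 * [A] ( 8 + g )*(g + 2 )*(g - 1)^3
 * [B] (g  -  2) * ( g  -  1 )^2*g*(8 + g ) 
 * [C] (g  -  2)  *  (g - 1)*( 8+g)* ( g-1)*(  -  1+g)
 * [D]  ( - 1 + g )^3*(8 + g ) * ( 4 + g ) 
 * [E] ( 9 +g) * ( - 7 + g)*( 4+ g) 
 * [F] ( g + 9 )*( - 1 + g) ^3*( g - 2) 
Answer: C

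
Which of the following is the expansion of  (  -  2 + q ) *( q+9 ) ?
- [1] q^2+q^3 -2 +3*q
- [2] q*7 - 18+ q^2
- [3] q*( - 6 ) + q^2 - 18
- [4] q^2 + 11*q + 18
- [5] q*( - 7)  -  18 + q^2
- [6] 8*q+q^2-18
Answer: 2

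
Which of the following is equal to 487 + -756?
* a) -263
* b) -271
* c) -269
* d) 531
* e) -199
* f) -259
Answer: c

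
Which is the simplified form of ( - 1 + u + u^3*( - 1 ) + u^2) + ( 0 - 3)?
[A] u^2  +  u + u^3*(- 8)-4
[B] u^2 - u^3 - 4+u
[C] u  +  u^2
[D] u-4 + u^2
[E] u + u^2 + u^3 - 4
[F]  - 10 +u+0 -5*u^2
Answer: B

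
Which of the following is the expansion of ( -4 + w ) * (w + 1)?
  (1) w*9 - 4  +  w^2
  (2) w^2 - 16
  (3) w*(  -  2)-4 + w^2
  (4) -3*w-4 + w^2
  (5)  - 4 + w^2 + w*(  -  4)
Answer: 4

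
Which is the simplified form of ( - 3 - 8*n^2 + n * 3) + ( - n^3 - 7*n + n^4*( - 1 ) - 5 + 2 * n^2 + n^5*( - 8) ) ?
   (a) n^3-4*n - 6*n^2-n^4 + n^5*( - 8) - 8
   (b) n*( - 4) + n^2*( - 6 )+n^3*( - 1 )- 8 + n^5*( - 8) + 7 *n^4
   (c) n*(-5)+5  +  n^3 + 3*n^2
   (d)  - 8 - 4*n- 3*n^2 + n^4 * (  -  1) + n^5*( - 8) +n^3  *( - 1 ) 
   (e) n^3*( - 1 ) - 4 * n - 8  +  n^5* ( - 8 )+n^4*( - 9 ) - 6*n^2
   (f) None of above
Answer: f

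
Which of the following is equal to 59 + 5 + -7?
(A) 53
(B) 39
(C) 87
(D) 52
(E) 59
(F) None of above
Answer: F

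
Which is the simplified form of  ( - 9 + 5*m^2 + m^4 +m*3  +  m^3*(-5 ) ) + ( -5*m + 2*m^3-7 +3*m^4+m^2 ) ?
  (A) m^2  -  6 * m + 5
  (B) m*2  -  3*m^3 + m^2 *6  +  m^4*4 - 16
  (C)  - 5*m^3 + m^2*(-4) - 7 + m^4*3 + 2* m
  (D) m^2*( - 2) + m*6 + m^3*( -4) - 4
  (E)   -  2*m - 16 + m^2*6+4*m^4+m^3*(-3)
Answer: E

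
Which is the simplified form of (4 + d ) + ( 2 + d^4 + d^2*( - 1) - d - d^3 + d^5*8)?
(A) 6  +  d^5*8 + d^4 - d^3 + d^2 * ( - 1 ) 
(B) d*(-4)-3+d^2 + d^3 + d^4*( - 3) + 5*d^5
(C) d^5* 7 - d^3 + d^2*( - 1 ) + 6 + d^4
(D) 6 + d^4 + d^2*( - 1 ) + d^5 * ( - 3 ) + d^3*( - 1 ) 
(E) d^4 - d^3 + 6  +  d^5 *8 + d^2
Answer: A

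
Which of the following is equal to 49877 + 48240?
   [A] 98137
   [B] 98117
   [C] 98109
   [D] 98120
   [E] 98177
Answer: B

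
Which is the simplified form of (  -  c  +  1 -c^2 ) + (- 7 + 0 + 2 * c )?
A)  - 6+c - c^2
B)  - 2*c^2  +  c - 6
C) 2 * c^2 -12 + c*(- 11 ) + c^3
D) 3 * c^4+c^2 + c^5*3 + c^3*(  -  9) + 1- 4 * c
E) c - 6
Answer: A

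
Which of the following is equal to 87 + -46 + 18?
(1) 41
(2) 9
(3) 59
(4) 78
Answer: 3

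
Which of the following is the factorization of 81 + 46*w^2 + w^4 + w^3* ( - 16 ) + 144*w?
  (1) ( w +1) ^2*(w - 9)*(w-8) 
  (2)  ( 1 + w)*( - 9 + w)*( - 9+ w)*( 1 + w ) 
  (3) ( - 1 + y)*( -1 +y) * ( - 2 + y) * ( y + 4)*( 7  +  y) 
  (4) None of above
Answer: 2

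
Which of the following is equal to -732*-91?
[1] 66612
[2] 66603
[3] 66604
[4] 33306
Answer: 1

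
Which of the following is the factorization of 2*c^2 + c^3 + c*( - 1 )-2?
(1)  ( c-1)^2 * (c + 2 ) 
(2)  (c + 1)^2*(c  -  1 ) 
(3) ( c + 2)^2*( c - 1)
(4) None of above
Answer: 4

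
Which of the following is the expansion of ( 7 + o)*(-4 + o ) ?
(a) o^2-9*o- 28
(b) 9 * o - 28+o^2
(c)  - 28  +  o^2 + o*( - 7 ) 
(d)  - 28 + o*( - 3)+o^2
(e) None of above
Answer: e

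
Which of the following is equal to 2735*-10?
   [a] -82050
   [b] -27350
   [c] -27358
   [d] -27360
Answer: b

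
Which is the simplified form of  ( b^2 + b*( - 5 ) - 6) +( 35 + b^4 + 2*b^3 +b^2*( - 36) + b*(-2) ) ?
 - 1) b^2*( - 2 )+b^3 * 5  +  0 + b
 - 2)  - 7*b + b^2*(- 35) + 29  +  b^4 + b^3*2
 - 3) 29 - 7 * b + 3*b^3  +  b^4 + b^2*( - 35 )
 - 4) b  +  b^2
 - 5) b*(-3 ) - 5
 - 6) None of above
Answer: 2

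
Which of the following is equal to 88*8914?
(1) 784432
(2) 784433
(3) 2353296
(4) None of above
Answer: 1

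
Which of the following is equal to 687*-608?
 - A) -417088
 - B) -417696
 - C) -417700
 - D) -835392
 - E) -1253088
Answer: B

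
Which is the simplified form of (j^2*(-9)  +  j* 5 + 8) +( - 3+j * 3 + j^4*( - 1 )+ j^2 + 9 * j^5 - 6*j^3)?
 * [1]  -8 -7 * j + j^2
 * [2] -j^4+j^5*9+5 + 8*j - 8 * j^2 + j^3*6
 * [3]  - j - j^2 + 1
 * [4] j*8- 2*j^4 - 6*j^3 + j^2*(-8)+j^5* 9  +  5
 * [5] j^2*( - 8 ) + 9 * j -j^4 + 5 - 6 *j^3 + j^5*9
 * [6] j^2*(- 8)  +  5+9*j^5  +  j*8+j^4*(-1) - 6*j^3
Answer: 6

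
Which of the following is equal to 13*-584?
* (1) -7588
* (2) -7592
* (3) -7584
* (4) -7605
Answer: 2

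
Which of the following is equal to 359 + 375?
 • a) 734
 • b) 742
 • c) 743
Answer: a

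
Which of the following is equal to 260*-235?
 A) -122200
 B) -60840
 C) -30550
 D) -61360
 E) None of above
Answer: E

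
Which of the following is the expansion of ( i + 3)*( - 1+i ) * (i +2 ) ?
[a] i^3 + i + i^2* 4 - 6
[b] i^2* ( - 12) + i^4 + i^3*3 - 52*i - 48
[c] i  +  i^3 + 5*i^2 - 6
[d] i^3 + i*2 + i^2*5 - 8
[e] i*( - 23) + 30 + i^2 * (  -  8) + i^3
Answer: a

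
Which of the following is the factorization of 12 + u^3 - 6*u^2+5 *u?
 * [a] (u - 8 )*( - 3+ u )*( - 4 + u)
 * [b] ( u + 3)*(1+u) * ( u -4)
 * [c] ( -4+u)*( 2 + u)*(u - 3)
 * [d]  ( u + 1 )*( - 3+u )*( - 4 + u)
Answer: d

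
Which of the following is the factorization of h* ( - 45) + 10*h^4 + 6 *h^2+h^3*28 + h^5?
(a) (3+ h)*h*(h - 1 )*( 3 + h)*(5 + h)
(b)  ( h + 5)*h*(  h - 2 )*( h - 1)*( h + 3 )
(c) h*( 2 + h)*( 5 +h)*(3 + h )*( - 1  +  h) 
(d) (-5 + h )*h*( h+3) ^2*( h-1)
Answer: a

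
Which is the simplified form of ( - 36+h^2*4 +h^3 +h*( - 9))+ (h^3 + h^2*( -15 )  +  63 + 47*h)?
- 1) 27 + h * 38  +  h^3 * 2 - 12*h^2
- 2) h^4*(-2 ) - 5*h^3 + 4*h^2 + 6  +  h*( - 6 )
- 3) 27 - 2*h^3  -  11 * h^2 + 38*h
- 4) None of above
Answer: 4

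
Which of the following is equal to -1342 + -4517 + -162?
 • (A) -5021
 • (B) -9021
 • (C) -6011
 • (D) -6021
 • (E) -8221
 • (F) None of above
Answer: D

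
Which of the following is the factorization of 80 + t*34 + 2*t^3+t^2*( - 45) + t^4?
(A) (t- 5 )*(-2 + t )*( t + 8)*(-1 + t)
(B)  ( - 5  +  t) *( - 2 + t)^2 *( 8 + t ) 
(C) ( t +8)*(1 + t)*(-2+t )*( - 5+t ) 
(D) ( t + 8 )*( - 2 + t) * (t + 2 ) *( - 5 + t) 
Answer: C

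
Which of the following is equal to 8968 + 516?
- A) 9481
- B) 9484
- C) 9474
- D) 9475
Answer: B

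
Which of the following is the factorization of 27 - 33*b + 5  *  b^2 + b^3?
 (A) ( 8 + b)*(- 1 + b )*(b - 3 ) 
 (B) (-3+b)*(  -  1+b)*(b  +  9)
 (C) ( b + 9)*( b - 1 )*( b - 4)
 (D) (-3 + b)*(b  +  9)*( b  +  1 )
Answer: B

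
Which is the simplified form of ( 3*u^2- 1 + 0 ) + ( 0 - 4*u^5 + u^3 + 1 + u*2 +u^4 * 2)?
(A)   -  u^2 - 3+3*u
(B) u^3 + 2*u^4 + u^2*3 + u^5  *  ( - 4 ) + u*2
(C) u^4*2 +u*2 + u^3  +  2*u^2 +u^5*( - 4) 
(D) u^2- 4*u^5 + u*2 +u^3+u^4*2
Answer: B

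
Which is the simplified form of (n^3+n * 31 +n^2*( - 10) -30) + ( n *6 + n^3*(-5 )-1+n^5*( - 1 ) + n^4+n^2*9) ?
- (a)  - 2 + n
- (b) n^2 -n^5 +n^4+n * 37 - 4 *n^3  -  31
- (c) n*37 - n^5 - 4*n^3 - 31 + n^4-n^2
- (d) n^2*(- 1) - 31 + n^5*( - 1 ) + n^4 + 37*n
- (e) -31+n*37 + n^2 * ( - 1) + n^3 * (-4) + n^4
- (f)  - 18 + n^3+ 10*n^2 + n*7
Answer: c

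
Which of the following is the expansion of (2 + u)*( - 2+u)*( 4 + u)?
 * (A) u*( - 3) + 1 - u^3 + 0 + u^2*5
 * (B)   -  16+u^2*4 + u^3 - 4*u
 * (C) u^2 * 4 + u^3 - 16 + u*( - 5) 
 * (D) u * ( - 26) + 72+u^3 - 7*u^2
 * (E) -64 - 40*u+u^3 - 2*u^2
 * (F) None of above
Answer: B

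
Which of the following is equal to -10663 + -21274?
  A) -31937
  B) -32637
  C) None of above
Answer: A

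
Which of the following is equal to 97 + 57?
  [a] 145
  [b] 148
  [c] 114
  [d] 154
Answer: d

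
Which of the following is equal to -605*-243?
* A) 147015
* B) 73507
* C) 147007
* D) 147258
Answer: A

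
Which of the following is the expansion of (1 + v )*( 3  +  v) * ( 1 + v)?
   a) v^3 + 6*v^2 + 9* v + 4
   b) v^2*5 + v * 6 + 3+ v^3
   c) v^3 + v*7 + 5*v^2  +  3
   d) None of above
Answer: c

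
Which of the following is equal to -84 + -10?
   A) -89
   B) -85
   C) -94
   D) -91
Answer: C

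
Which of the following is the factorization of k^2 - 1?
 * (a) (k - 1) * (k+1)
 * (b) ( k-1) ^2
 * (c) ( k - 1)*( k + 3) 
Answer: a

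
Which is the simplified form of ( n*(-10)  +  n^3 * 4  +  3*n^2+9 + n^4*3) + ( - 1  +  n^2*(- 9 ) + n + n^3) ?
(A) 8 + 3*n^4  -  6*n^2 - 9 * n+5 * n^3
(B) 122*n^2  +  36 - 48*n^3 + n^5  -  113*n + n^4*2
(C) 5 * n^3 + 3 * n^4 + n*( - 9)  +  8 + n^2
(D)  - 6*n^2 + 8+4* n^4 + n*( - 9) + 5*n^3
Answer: A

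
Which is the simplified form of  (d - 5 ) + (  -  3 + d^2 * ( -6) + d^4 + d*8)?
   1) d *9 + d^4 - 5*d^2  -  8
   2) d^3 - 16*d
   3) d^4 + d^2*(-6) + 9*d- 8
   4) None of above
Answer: 3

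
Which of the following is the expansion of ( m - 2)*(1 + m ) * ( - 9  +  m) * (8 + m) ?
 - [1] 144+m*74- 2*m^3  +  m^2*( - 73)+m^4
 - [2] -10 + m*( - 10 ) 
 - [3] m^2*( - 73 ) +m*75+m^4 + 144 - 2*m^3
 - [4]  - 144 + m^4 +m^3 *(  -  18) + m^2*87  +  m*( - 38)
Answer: 1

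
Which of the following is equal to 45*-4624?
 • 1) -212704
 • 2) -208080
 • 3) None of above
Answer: 2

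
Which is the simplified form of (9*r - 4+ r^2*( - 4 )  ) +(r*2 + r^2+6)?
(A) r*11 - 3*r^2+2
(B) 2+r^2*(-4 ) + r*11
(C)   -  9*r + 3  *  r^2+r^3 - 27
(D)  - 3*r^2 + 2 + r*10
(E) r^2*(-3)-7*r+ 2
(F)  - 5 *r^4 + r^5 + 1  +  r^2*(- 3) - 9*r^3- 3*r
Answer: A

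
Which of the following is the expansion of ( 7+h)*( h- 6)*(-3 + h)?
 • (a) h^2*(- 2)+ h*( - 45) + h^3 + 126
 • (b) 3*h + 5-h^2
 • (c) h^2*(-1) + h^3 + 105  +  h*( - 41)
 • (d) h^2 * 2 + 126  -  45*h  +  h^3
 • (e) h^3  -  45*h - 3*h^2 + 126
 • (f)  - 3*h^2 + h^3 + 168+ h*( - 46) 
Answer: a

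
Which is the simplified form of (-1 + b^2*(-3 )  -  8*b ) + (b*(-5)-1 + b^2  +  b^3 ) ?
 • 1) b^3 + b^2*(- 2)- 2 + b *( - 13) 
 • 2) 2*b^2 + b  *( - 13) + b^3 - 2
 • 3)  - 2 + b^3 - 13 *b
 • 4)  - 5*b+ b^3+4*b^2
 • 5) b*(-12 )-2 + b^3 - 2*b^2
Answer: 1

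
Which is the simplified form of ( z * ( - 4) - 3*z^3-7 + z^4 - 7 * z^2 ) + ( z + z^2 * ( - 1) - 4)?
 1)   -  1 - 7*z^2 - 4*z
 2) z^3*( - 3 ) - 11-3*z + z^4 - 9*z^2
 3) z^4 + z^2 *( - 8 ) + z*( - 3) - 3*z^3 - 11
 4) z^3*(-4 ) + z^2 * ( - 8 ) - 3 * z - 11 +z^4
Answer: 3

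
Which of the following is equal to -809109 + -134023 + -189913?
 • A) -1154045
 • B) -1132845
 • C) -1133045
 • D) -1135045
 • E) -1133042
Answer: C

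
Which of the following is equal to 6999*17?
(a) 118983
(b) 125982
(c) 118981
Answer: a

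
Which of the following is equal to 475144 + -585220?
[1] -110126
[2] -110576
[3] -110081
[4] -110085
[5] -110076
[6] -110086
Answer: 5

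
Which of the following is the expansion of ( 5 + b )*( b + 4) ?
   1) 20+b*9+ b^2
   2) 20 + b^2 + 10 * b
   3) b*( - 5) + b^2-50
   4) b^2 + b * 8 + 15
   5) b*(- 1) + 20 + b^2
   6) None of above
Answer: 1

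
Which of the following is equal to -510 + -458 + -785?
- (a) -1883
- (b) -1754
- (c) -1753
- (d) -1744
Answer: c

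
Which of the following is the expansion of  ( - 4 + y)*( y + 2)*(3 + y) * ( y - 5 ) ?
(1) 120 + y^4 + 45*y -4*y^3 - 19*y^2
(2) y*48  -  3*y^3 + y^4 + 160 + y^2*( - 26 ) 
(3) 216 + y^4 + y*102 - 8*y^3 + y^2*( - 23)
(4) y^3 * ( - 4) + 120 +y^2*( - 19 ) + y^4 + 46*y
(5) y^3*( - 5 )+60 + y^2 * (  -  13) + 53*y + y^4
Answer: 4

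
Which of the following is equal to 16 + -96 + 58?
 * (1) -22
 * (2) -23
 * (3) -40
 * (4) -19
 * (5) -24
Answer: 1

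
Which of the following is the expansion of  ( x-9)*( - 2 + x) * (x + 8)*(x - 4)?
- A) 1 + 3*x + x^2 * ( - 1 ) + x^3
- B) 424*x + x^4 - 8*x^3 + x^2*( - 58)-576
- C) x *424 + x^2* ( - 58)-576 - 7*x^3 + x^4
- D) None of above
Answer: C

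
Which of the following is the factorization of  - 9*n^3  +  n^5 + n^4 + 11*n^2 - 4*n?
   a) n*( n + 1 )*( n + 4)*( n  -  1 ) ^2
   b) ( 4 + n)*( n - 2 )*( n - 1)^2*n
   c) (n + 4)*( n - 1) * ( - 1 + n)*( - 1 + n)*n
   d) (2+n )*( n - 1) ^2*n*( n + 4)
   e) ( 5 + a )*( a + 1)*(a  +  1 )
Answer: c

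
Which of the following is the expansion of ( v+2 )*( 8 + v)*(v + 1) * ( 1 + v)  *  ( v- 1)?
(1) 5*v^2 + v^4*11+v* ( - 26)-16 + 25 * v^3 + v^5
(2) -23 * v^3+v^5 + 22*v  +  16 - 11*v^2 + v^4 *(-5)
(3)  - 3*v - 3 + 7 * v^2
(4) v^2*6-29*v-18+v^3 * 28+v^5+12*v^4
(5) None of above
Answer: 1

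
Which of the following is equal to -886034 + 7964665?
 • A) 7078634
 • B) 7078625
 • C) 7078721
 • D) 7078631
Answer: D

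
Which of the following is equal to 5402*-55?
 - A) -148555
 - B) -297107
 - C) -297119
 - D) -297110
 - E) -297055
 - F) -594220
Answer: D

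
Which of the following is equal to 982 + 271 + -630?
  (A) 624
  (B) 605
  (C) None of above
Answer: C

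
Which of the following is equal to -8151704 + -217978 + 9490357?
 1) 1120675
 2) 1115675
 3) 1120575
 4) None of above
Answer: 1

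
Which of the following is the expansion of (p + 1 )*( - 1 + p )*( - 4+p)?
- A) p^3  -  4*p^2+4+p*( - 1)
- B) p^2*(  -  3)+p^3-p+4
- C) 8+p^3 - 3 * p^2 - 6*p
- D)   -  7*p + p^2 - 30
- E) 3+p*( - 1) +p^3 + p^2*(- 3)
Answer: A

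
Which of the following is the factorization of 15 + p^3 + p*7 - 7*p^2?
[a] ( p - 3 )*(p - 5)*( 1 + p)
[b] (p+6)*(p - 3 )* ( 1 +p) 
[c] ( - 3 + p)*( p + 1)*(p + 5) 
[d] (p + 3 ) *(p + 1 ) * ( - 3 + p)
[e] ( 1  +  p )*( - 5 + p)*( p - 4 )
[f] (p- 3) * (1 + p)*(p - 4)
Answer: a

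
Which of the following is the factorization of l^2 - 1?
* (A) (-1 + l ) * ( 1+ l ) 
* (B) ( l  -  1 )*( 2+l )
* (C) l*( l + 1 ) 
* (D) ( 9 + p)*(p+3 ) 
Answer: A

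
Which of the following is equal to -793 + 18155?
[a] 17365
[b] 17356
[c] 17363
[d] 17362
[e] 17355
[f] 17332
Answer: d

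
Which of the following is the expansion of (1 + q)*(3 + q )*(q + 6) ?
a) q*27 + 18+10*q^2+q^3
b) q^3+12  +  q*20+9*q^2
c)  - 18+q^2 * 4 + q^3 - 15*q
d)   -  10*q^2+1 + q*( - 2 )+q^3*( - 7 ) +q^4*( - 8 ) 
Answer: a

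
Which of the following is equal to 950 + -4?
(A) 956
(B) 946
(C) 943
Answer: B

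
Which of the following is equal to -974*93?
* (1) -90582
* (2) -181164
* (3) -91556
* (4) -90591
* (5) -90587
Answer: 1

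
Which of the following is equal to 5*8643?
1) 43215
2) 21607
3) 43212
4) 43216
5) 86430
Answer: 1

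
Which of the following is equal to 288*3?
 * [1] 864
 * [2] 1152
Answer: 1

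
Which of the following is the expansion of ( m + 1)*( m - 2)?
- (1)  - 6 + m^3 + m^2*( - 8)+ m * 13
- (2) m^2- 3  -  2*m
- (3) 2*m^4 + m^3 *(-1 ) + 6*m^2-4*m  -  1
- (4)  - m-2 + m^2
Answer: 4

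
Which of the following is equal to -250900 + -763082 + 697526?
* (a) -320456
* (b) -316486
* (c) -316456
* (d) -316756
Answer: c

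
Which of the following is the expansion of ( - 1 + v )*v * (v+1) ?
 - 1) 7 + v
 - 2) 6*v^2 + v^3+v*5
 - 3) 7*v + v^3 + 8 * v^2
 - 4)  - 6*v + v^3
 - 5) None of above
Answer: 5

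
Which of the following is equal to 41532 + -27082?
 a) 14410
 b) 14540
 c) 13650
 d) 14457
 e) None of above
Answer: e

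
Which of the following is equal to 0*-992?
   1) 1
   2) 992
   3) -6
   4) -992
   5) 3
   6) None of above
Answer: 6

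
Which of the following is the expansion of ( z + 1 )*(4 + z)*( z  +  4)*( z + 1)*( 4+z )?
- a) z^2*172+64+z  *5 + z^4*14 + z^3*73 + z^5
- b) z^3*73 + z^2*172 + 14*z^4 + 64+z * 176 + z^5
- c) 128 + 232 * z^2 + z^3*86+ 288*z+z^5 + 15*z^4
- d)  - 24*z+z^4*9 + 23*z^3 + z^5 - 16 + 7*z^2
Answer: b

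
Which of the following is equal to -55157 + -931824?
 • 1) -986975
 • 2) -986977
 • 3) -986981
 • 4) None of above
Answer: 3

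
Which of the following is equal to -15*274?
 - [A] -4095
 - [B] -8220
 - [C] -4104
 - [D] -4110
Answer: D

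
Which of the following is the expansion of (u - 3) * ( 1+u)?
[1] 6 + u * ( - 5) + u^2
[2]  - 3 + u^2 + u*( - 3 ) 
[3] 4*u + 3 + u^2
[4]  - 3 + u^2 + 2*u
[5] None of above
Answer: 5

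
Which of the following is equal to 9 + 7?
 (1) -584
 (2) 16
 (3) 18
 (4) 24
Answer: 2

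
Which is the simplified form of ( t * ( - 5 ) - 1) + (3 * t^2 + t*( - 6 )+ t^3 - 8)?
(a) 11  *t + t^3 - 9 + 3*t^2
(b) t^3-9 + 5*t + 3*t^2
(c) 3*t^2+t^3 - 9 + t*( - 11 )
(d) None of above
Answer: c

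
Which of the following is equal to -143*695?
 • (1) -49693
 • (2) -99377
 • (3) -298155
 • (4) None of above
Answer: 4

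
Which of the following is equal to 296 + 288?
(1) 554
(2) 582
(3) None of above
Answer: 3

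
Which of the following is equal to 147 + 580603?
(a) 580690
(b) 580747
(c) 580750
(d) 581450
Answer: c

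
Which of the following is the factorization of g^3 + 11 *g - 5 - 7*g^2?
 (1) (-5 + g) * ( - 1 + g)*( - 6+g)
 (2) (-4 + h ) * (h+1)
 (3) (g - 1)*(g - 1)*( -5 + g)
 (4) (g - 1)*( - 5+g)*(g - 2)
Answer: 3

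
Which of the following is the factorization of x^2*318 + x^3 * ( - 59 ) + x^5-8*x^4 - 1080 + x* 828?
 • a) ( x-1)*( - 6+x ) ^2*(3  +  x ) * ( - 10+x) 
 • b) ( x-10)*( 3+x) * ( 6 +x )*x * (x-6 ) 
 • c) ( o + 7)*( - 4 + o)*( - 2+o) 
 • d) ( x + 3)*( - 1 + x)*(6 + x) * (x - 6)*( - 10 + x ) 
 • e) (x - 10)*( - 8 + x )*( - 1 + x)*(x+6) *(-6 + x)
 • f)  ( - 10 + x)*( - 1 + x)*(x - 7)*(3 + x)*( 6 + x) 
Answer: d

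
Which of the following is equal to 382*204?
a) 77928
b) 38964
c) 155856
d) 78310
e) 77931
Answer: a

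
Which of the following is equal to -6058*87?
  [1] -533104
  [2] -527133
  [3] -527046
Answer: 3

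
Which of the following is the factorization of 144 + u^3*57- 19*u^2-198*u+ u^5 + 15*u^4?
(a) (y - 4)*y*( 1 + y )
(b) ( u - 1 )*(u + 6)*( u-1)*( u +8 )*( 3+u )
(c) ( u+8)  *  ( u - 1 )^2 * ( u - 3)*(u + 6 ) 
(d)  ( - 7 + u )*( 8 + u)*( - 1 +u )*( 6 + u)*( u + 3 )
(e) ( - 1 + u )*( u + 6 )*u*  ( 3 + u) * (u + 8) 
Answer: b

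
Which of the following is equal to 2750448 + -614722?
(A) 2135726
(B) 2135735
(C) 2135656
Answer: A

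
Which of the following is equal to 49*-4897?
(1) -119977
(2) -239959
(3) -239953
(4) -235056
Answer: 3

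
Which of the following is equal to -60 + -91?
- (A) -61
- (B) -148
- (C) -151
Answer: C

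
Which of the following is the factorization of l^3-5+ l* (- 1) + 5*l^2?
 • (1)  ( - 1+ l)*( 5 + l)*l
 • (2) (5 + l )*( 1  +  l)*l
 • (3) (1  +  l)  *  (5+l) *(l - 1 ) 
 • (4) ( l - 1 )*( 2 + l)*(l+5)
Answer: 3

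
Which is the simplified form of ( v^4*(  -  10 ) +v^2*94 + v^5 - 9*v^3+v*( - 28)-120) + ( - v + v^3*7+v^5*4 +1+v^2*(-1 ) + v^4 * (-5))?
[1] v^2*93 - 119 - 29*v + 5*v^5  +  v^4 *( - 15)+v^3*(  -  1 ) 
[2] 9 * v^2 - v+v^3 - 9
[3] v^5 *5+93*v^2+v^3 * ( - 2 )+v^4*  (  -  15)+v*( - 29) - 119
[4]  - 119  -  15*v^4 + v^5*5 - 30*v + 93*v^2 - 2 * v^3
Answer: 3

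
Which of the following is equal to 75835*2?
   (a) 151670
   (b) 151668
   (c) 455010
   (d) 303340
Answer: a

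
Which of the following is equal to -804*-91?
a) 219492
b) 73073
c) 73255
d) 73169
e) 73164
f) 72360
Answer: e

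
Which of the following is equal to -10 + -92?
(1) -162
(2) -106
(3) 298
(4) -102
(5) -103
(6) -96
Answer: 4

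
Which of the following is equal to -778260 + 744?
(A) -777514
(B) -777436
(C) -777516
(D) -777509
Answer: C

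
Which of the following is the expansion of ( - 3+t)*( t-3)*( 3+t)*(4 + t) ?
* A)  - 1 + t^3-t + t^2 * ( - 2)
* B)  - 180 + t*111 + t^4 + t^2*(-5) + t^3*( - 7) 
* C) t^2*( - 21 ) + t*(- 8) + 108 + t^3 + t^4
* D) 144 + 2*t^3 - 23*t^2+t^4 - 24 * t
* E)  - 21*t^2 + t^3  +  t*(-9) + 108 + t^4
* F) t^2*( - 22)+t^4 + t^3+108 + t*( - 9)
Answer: E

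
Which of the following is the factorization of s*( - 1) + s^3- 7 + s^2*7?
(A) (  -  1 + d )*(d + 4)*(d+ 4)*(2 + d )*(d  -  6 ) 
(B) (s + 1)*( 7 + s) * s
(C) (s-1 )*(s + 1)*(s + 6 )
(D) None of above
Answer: D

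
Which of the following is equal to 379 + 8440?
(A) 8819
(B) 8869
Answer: A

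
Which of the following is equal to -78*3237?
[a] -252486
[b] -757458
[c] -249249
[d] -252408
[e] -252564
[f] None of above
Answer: a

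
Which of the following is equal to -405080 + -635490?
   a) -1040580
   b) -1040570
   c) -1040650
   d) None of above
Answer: b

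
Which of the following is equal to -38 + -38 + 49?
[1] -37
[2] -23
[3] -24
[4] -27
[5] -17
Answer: 4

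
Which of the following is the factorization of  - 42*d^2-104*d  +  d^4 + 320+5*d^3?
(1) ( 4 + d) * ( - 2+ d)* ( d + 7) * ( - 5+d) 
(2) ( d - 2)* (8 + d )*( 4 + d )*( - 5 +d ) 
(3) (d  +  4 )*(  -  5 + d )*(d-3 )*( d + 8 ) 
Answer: 2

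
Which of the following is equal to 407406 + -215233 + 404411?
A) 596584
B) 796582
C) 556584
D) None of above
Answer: A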